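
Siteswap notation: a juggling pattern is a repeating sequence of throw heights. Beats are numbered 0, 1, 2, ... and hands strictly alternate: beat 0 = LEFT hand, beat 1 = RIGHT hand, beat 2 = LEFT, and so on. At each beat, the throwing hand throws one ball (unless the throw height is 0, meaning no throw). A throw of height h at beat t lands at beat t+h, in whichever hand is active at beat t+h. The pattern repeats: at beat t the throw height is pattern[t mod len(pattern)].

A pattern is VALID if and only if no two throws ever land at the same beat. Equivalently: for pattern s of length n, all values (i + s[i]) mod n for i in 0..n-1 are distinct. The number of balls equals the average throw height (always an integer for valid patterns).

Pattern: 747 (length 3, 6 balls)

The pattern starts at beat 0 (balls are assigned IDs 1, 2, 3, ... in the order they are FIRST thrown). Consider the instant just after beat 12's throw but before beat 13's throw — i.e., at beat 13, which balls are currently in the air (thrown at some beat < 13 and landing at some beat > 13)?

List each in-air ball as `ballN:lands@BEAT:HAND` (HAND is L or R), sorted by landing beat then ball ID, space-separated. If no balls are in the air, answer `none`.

Beat 0 (L): throw ball1 h=7 -> lands@7:R; in-air after throw: [b1@7:R]
Beat 1 (R): throw ball2 h=4 -> lands@5:R; in-air after throw: [b2@5:R b1@7:R]
Beat 2 (L): throw ball3 h=7 -> lands@9:R; in-air after throw: [b2@5:R b1@7:R b3@9:R]
Beat 3 (R): throw ball4 h=7 -> lands@10:L; in-air after throw: [b2@5:R b1@7:R b3@9:R b4@10:L]
Beat 4 (L): throw ball5 h=4 -> lands@8:L; in-air after throw: [b2@5:R b1@7:R b5@8:L b3@9:R b4@10:L]
Beat 5 (R): throw ball2 h=7 -> lands@12:L; in-air after throw: [b1@7:R b5@8:L b3@9:R b4@10:L b2@12:L]
Beat 6 (L): throw ball6 h=7 -> lands@13:R; in-air after throw: [b1@7:R b5@8:L b3@9:R b4@10:L b2@12:L b6@13:R]
Beat 7 (R): throw ball1 h=4 -> lands@11:R; in-air after throw: [b5@8:L b3@9:R b4@10:L b1@11:R b2@12:L b6@13:R]
Beat 8 (L): throw ball5 h=7 -> lands@15:R; in-air after throw: [b3@9:R b4@10:L b1@11:R b2@12:L b6@13:R b5@15:R]
Beat 9 (R): throw ball3 h=7 -> lands@16:L; in-air after throw: [b4@10:L b1@11:R b2@12:L b6@13:R b5@15:R b3@16:L]
Beat 10 (L): throw ball4 h=4 -> lands@14:L; in-air after throw: [b1@11:R b2@12:L b6@13:R b4@14:L b5@15:R b3@16:L]
Beat 11 (R): throw ball1 h=7 -> lands@18:L; in-air after throw: [b2@12:L b6@13:R b4@14:L b5@15:R b3@16:L b1@18:L]
Beat 12 (L): throw ball2 h=7 -> lands@19:R; in-air after throw: [b6@13:R b4@14:L b5@15:R b3@16:L b1@18:L b2@19:R]
Beat 13 (R): throw ball6 h=4 -> lands@17:R; in-air after throw: [b4@14:L b5@15:R b3@16:L b6@17:R b1@18:L b2@19:R]

Answer: ball4:lands@14:L ball5:lands@15:R ball3:lands@16:L ball1:lands@18:L ball2:lands@19:R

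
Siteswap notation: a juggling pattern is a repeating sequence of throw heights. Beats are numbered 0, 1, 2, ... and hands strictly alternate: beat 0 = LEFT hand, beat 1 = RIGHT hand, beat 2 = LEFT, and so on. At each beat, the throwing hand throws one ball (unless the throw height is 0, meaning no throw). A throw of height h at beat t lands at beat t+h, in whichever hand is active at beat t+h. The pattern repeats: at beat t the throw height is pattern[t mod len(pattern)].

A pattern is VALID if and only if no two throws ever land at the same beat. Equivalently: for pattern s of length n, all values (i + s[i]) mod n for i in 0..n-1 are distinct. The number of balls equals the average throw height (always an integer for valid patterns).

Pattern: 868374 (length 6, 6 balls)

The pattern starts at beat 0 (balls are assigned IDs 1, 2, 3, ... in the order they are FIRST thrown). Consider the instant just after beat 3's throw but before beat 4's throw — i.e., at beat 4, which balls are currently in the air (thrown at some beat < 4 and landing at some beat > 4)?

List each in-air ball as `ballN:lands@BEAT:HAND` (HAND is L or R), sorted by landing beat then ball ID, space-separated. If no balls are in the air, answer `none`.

Answer: ball4:lands@6:L ball2:lands@7:R ball1:lands@8:L ball3:lands@10:L

Derivation:
Beat 0 (L): throw ball1 h=8 -> lands@8:L; in-air after throw: [b1@8:L]
Beat 1 (R): throw ball2 h=6 -> lands@7:R; in-air after throw: [b2@7:R b1@8:L]
Beat 2 (L): throw ball3 h=8 -> lands@10:L; in-air after throw: [b2@7:R b1@8:L b3@10:L]
Beat 3 (R): throw ball4 h=3 -> lands@6:L; in-air after throw: [b4@6:L b2@7:R b1@8:L b3@10:L]
Beat 4 (L): throw ball5 h=7 -> lands@11:R; in-air after throw: [b4@6:L b2@7:R b1@8:L b3@10:L b5@11:R]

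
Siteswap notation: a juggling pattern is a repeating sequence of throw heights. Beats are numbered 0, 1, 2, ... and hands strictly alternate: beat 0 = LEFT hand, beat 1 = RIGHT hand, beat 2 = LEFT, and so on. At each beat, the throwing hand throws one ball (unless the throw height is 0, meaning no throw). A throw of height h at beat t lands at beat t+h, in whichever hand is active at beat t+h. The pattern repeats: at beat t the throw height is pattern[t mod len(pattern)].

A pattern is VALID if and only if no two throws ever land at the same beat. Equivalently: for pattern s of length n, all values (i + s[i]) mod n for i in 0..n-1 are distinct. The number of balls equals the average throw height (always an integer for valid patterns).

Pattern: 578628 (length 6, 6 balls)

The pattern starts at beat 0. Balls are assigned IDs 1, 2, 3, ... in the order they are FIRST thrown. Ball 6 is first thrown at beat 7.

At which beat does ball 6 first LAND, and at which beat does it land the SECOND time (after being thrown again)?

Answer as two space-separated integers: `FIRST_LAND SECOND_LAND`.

Beat 0 (L): throw ball1 h=5 -> lands@5:R; in-air after throw: [b1@5:R]
Beat 1 (R): throw ball2 h=7 -> lands@8:L; in-air after throw: [b1@5:R b2@8:L]
Beat 2 (L): throw ball3 h=8 -> lands@10:L; in-air after throw: [b1@5:R b2@8:L b3@10:L]
Beat 3 (R): throw ball4 h=6 -> lands@9:R; in-air after throw: [b1@5:R b2@8:L b4@9:R b3@10:L]
Beat 4 (L): throw ball5 h=2 -> lands@6:L; in-air after throw: [b1@5:R b5@6:L b2@8:L b4@9:R b3@10:L]
Beat 5 (R): throw ball1 h=8 -> lands@13:R; in-air after throw: [b5@6:L b2@8:L b4@9:R b3@10:L b1@13:R]
Beat 6 (L): throw ball5 h=5 -> lands@11:R; in-air after throw: [b2@8:L b4@9:R b3@10:L b5@11:R b1@13:R]
Beat 7 (R): throw ball6 h=7 -> lands@14:L; in-air after throw: [b2@8:L b4@9:R b3@10:L b5@11:R b1@13:R b6@14:L]
Beat 8 (L): throw ball2 h=8 -> lands@16:L; in-air after throw: [b4@9:R b3@10:L b5@11:R b1@13:R b6@14:L b2@16:L]
Beat 9 (R): throw ball4 h=6 -> lands@15:R; in-air after throw: [b3@10:L b5@11:R b1@13:R b6@14:L b4@15:R b2@16:L]
Beat 10 (L): throw ball3 h=2 -> lands@12:L; in-air after throw: [b5@11:R b3@12:L b1@13:R b6@14:L b4@15:R b2@16:L]
Beat 11 (R): throw ball5 h=8 -> lands@19:R; in-air after throw: [b3@12:L b1@13:R b6@14:L b4@15:R b2@16:L b5@19:R]
Beat 12 (L): throw ball3 h=5 -> lands@17:R; in-air after throw: [b1@13:R b6@14:L b4@15:R b2@16:L b3@17:R b5@19:R]
Beat 13 (R): throw ball1 h=7 -> lands@20:L; in-air after throw: [b6@14:L b4@15:R b2@16:L b3@17:R b5@19:R b1@20:L]
Beat 14 (L): throw ball6 h=8 -> lands@22:L; in-air after throw: [b4@15:R b2@16:L b3@17:R b5@19:R b1@20:L b6@22:L]
Beat 15 (R): throw ball4 h=6 -> lands@21:R; in-air after throw: [b2@16:L b3@17:R b5@19:R b1@20:L b4@21:R b6@22:L]
Beat 16 (L): throw ball2 h=2 -> lands@18:L; in-air after throw: [b3@17:R b2@18:L b5@19:R b1@20:L b4@21:R b6@22:L]
Beat 17 (R): throw ball3 h=8 -> lands@25:R; in-air after throw: [b2@18:L b5@19:R b1@20:L b4@21:R b6@22:L b3@25:R]
Beat 18 (L): throw ball2 h=5 -> lands@23:R; in-air after throw: [b5@19:R b1@20:L b4@21:R b6@22:L b2@23:R b3@25:R]
Beat 19 (R): throw ball5 h=7 -> lands@26:L; in-air after throw: [b1@20:L b4@21:R b6@22:L b2@23:R b3@25:R b5@26:L]
Beat 20 (L): throw ball1 h=8 -> lands@28:L; in-air after throw: [b4@21:R b6@22:L b2@23:R b3@25:R b5@26:L b1@28:L]
Beat 21 (R): throw ball4 h=6 -> lands@27:R; in-air after throw: [b6@22:L b2@23:R b3@25:R b5@26:L b4@27:R b1@28:L]
Beat 22 (L): throw ball6 h=2 -> lands@24:L; in-air after throw: [b2@23:R b6@24:L b3@25:R b5@26:L b4@27:R b1@28:L]
Ball 6: thrown@7 h=7 -> first land @14; rethrown@14 h=8 -> second land @22

Answer: 14 22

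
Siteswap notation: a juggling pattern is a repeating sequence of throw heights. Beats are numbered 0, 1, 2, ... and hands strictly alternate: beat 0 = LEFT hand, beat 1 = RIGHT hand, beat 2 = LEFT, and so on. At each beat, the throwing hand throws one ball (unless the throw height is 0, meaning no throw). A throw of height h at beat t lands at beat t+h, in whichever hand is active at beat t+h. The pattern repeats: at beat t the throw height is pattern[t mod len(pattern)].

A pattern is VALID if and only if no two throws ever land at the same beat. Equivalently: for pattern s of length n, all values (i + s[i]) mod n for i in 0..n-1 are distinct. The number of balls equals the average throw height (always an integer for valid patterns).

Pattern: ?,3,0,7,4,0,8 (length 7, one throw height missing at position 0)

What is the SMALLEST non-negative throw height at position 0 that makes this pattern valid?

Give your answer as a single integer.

i=0: s[i]=? (unknown)
i=1: (1 + 3) mod 7 = 4
i=2: (2 + 0) mod 7 = 2
i=3: (3 + 7) mod 7 = 3
i=4: (4 + 4) mod 7 = 1
i=5: (5 + 0) mod 7 = 5
i=6: (6 + 8) mod 7 = 0
Known residues: [0, 1, 2, 3, 4, 5]; need a permutation of 0..6, so missing residue r = 6
Need (0 + s) mod 7 = 6; smallest s = (6 - 0) mod 7 = 6

Answer: 6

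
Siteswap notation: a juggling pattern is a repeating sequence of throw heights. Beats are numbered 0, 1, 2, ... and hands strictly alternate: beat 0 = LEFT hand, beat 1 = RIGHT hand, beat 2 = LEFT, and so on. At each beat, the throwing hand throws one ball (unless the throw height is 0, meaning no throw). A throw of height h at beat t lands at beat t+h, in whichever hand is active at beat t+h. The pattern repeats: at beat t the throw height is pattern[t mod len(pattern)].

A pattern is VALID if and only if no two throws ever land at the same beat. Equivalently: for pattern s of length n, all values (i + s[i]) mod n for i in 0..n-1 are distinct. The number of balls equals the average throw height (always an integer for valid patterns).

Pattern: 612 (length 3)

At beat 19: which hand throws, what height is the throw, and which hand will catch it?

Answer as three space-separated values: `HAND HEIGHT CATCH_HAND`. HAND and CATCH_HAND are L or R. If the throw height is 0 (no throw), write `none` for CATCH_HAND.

Beat 19: 19 mod 2 = 1, so hand = R
Throw height = pattern[19 mod 3] = pattern[1] = 1
Lands at beat 19+1=20, 20 mod 2 = 0, so catch hand = L

Answer: R 1 L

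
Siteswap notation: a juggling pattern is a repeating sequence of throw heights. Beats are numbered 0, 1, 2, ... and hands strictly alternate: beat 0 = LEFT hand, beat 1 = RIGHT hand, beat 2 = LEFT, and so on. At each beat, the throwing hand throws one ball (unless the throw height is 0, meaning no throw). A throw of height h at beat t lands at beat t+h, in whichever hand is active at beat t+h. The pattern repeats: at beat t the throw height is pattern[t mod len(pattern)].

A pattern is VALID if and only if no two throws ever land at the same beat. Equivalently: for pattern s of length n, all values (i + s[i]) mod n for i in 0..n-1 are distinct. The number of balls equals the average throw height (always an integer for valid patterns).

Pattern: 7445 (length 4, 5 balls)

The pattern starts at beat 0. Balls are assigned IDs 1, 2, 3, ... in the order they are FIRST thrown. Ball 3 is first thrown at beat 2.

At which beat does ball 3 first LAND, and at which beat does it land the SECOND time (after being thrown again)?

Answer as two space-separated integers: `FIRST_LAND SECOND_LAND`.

Answer: 6 10

Derivation:
Beat 0 (L): throw ball1 h=7 -> lands@7:R; in-air after throw: [b1@7:R]
Beat 1 (R): throw ball2 h=4 -> lands@5:R; in-air after throw: [b2@5:R b1@7:R]
Beat 2 (L): throw ball3 h=4 -> lands@6:L; in-air after throw: [b2@5:R b3@6:L b1@7:R]
Beat 3 (R): throw ball4 h=5 -> lands@8:L; in-air after throw: [b2@5:R b3@6:L b1@7:R b4@8:L]
Beat 4 (L): throw ball5 h=7 -> lands@11:R; in-air after throw: [b2@5:R b3@6:L b1@7:R b4@8:L b5@11:R]
Beat 5 (R): throw ball2 h=4 -> lands@9:R; in-air after throw: [b3@6:L b1@7:R b4@8:L b2@9:R b5@11:R]
Beat 6 (L): throw ball3 h=4 -> lands@10:L; in-air after throw: [b1@7:R b4@8:L b2@9:R b3@10:L b5@11:R]
Beat 7 (R): throw ball1 h=5 -> lands@12:L; in-air after throw: [b4@8:L b2@9:R b3@10:L b5@11:R b1@12:L]
Beat 8 (L): throw ball4 h=7 -> lands@15:R; in-air after throw: [b2@9:R b3@10:L b5@11:R b1@12:L b4@15:R]
Beat 9 (R): throw ball2 h=4 -> lands@13:R; in-air after throw: [b3@10:L b5@11:R b1@12:L b2@13:R b4@15:R]
Beat 10 (L): throw ball3 h=4 -> lands@14:L; in-air after throw: [b5@11:R b1@12:L b2@13:R b3@14:L b4@15:R]
Ball 3: thrown@2 h=4 -> first land @6; rethrown@6 h=4 -> second land @10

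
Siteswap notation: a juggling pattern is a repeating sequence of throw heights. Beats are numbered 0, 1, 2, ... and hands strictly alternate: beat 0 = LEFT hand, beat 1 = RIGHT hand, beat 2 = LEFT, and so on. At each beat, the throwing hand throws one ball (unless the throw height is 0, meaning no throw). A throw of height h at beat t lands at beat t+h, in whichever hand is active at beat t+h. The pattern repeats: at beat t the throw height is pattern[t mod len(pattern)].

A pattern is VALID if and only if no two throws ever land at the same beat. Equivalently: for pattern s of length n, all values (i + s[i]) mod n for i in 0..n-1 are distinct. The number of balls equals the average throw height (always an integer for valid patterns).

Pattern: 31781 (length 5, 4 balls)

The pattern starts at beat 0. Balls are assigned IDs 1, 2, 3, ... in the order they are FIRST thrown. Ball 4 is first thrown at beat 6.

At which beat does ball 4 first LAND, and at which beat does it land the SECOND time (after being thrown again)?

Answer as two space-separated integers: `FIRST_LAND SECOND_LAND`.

Answer: 7 14

Derivation:
Beat 0 (L): throw ball1 h=3 -> lands@3:R; in-air after throw: [b1@3:R]
Beat 1 (R): throw ball2 h=1 -> lands@2:L; in-air after throw: [b2@2:L b1@3:R]
Beat 2 (L): throw ball2 h=7 -> lands@9:R; in-air after throw: [b1@3:R b2@9:R]
Beat 3 (R): throw ball1 h=8 -> lands@11:R; in-air after throw: [b2@9:R b1@11:R]
Beat 4 (L): throw ball3 h=1 -> lands@5:R; in-air after throw: [b3@5:R b2@9:R b1@11:R]
Beat 5 (R): throw ball3 h=3 -> lands@8:L; in-air after throw: [b3@8:L b2@9:R b1@11:R]
Beat 6 (L): throw ball4 h=1 -> lands@7:R; in-air after throw: [b4@7:R b3@8:L b2@9:R b1@11:R]
Beat 7 (R): throw ball4 h=7 -> lands@14:L; in-air after throw: [b3@8:L b2@9:R b1@11:R b4@14:L]
Beat 8 (L): throw ball3 h=8 -> lands@16:L; in-air after throw: [b2@9:R b1@11:R b4@14:L b3@16:L]
Beat 9 (R): throw ball2 h=1 -> lands@10:L; in-air after throw: [b2@10:L b1@11:R b4@14:L b3@16:L]
Beat 10 (L): throw ball2 h=3 -> lands@13:R; in-air after throw: [b1@11:R b2@13:R b4@14:L b3@16:L]
Beat 11 (R): throw ball1 h=1 -> lands@12:L; in-air after throw: [b1@12:L b2@13:R b4@14:L b3@16:L]
Beat 12 (L): throw ball1 h=7 -> lands@19:R; in-air after throw: [b2@13:R b4@14:L b3@16:L b1@19:R]
Beat 13 (R): throw ball2 h=8 -> lands@21:R; in-air after throw: [b4@14:L b3@16:L b1@19:R b2@21:R]
Beat 14 (L): throw ball4 h=1 -> lands@15:R; in-air after throw: [b4@15:R b3@16:L b1@19:R b2@21:R]
Ball 4: thrown@6 h=1 -> first land @7; rethrown@7 h=7 -> second land @14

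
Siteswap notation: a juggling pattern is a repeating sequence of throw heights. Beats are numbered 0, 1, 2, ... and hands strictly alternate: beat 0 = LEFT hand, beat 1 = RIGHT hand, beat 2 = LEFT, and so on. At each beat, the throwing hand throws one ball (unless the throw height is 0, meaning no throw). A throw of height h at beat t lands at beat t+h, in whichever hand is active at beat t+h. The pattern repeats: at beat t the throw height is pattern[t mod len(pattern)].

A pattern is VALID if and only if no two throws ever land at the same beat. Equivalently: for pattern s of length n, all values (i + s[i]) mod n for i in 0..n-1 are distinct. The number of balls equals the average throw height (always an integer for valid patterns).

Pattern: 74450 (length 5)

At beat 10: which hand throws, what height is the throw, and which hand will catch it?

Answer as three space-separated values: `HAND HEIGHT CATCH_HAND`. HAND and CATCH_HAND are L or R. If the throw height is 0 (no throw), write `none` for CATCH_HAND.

Answer: L 7 R

Derivation:
Beat 10: 10 mod 2 = 0, so hand = L
Throw height = pattern[10 mod 5] = pattern[0] = 7
Lands at beat 10+7=17, 17 mod 2 = 1, so catch hand = R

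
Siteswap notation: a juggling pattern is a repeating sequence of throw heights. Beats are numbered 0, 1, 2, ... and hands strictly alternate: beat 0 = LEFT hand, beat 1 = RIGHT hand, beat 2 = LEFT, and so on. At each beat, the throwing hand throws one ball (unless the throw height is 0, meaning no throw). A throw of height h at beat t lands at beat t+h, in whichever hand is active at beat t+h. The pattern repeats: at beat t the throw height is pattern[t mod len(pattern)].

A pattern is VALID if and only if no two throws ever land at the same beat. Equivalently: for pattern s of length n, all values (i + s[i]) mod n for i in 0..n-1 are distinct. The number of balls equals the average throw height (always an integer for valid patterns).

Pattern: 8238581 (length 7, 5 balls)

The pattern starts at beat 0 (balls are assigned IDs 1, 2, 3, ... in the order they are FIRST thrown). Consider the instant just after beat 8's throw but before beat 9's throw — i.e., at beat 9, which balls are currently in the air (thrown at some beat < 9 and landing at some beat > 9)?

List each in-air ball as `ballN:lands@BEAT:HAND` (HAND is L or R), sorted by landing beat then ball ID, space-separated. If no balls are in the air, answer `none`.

Beat 0 (L): throw ball1 h=8 -> lands@8:L; in-air after throw: [b1@8:L]
Beat 1 (R): throw ball2 h=2 -> lands@3:R; in-air after throw: [b2@3:R b1@8:L]
Beat 2 (L): throw ball3 h=3 -> lands@5:R; in-air after throw: [b2@3:R b3@5:R b1@8:L]
Beat 3 (R): throw ball2 h=8 -> lands@11:R; in-air after throw: [b3@5:R b1@8:L b2@11:R]
Beat 4 (L): throw ball4 h=5 -> lands@9:R; in-air after throw: [b3@5:R b1@8:L b4@9:R b2@11:R]
Beat 5 (R): throw ball3 h=8 -> lands@13:R; in-air after throw: [b1@8:L b4@9:R b2@11:R b3@13:R]
Beat 6 (L): throw ball5 h=1 -> lands@7:R; in-air after throw: [b5@7:R b1@8:L b4@9:R b2@11:R b3@13:R]
Beat 7 (R): throw ball5 h=8 -> lands@15:R; in-air after throw: [b1@8:L b4@9:R b2@11:R b3@13:R b5@15:R]
Beat 8 (L): throw ball1 h=2 -> lands@10:L; in-air after throw: [b4@9:R b1@10:L b2@11:R b3@13:R b5@15:R]
Beat 9 (R): throw ball4 h=3 -> lands@12:L; in-air after throw: [b1@10:L b2@11:R b4@12:L b3@13:R b5@15:R]

Answer: ball1:lands@10:L ball2:lands@11:R ball3:lands@13:R ball5:lands@15:R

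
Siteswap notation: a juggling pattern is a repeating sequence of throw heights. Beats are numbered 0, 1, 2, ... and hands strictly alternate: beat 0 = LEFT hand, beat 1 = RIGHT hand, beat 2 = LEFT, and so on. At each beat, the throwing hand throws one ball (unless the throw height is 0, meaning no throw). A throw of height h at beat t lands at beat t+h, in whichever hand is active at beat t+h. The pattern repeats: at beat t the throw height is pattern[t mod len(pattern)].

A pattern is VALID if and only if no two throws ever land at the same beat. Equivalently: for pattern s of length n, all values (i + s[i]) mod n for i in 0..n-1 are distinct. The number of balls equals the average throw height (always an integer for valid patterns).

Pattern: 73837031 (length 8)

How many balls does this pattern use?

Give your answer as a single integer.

Answer: 4

Derivation:
Pattern = [7, 3, 8, 3, 7, 0, 3, 1], length n = 8
  position 0: throw height = 7, running sum = 7
  position 1: throw height = 3, running sum = 10
  position 2: throw height = 8, running sum = 18
  position 3: throw height = 3, running sum = 21
  position 4: throw height = 7, running sum = 28
  position 5: throw height = 0, running sum = 28
  position 6: throw height = 3, running sum = 31
  position 7: throw height = 1, running sum = 32
Total sum = 32; balls = sum / n = 32 / 8 = 4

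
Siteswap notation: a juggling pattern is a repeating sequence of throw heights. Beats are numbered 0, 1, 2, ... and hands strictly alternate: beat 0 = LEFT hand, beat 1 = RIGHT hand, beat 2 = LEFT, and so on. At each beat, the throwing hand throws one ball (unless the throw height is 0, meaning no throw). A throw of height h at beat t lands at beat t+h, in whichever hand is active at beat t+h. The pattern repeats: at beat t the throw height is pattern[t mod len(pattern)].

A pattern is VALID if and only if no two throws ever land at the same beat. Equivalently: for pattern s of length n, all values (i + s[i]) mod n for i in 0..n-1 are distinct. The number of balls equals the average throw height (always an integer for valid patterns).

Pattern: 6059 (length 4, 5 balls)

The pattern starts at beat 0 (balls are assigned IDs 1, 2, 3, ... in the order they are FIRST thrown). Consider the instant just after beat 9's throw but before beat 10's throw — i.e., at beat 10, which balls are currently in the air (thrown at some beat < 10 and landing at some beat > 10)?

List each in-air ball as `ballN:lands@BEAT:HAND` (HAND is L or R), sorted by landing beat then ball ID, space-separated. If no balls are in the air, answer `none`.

Answer: ball1:lands@11:R ball3:lands@12:L ball5:lands@14:L ball2:lands@16:L

Derivation:
Beat 0 (L): throw ball1 h=6 -> lands@6:L; in-air after throw: [b1@6:L]
Beat 2 (L): throw ball2 h=5 -> lands@7:R; in-air after throw: [b1@6:L b2@7:R]
Beat 3 (R): throw ball3 h=9 -> lands@12:L; in-air after throw: [b1@6:L b2@7:R b3@12:L]
Beat 4 (L): throw ball4 h=6 -> lands@10:L; in-air after throw: [b1@6:L b2@7:R b4@10:L b3@12:L]
Beat 6 (L): throw ball1 h=5 -> lands@11:R; in-air after throw: [b2@7:R b4@10:L b1@11:R b3@12:L]
Beat 7 (R): throw ball2 h=9 -> lands@16:L; in-air after throw: [b4@10:L b1@11:R b3@12:L b2@16:L]
Beat 8 (L): throw ball5 h=6 -> lands@14:L; in-air after throw: [b4@10:L b1@11:R b3@12:L b5@14:L b2@16:L]
Beat 10 (L): throw ball4 h=5 -> lands@15:R; in-air after throw: [b1@11:R b3@12:L b5@14:L b4@15:R b2@16:L]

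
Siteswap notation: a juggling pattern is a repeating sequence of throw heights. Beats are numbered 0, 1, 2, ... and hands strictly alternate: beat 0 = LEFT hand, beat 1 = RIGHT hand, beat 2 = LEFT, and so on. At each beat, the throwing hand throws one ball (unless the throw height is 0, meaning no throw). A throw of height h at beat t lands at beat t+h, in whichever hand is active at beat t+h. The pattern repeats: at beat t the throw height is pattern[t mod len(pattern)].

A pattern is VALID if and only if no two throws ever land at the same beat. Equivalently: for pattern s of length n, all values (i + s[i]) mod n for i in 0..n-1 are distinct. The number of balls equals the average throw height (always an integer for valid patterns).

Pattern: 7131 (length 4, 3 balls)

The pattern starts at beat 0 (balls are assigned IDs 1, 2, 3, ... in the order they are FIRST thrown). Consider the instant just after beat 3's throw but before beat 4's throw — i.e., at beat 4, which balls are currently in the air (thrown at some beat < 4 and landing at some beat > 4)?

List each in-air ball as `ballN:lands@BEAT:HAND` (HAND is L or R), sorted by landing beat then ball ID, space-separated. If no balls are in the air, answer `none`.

Answer: ball2:lands@5:R ball1:lands@7:R

Derivation:
Beat 0 (L): throw ball1 h=7 -> lands@7:R; in-air after throw: [b1@7:R]
Beat 1 (R): throw ball2 h=1 -> lands@2:L; in-air after throw: [b2@2:L b1@7:R]
Beat 2 (L): throw ball2 h=3 -> lands@5:R; in-air after throw: [b2@5:R b1@7:R]
Beat 3 (R): throw ball3 h=1 -> lands@4:L; in-air after throw: [b3@4:L b2@5:R b1@7:R]
Beat 4 (L): throw ball3 h=7 -> lands@11:R; in-air after throw: [b2@5:R b1@7:R b3@11:R]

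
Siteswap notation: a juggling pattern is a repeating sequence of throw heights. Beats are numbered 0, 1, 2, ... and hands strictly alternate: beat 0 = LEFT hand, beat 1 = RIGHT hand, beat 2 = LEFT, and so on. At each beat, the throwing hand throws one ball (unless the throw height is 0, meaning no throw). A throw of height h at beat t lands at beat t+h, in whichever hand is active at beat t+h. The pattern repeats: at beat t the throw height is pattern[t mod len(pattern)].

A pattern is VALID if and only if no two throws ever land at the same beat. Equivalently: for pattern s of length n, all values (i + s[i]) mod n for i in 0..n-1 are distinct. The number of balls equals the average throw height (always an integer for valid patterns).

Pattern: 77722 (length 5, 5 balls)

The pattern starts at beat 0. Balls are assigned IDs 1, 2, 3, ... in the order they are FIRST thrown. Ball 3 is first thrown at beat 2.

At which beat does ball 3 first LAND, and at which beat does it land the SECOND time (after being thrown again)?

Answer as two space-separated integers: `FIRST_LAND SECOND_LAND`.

Beat 0 (L): throw ball1 h=7 -> lands@7:R; in-air after throw: [b1@7:R]
Beat 1 (R): throw ball2 h=7 -> lands@8:L; in-air after throw: [b1@7:R b2@8:L]
Beat 2 (L): throw ball3 h=7 -> lands@9:R; in-air after throw: [b1@7:R b2@8:L b3@9:R]
Beat 3 (R): throw ball4 h=2 -> lands@5:R; in-air after throw: [b4@5:R b1@7:R b2@8:L b3@9:R]
Beat 4 (L): throw ball5 h=2 -> lands@6:L; in-air after throw: [b4@5:R b5@6:L b1@7:R b2@8:L b3@9:R]
Beat 5 (R): throw ball4 h=7 -> lands@12:L; in-air after throw: [b5@6:L b1@7:R b2@8:L b3@9:R b4@12:L]
Beat 6 (L): throw ball5 h=7 -> lands@13:R; in-air after throw: [b1@7:R b2@8:L b3@9:R b4@12:L b5@13:R]
Beat 7 (R): throw ball1 h=7 -> lands@14:L; in-air after throw: [b2@8:L b3@9:R b4@12:L b5@13:R b1@14:L]
Beat 8 (L): throw ball2 h=2 -> lands@10:L; in-air after throw: [b3@9:R b2@10:L b4@12:L b5@13:R b1@14:L]
Beat 9 (R): throw ball3 h=2 -> lands@11:R; in-air after throw: [b2@10:L b3@11:R b4@12:L b5@13:R b1@14:L]
Beat 10 (L): throw ball2 h=7 -> lands@17:R; in-air after throw: [b3@11:R b4@12:L b5@13:R b1@14:L b2@17:R]
Beat 11 (R): throw ball3 h=7 -> lands@18:L; in-air after throw: [b4@12:L b5@13:R b1@14:L b2@17:R b3@18:L]
Ball 3: thrown@2 h=7 -> first land @9; rethrown@9 h=2 -> second land @11

Answer: 9 11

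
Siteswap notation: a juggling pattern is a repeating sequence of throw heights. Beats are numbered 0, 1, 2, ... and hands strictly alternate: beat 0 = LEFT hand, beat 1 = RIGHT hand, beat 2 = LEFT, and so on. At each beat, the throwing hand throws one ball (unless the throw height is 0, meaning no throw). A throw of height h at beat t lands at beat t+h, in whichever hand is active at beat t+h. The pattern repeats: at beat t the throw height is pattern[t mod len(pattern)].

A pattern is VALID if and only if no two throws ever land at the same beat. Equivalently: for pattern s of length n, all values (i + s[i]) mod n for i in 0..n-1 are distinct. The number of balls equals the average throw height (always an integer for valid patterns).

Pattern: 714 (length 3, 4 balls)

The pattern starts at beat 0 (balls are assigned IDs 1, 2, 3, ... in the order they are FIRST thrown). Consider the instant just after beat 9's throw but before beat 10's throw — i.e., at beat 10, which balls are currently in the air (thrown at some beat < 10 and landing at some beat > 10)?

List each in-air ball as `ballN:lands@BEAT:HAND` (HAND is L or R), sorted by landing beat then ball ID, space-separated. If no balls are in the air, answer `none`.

Answer: ball1:lands@12:L ball2:lands@13:R ball4:lands@16:L

Derivation:
Beat 0 (L): throw ball1 h=7 -> lands@7:R; in-air after throw: [b1@7:R]
Beat 1 (R): throw ball2 h=1 -> lands@2:L; in-air after throw: [b2@2:L b1@7:R]
Beat 2 (L): throw ball2 h=4 -> lands@6:L; in-air after throw: [b2@6:L b1@7:R]
Beat 3 (R): throw ball3 h=7 -> lands@10:L; in-air after throw: [b2@6:L b1@7:R b3@10:L]
Beat 4 (L): throw ball4 h=1 -> lands@5:R; in-air after throw: [b4@5:R b2@6:L b1@7:R b3@10:L]
Beat 5 (R): throw ball4 h=4 -> lands@9:R; in-air after throw: [b2@6:L b1@7:R b4@9:R b3@10:L]
Beat 6 (L): throw ball2 h=7 -> lands@13:R; in-air after throw: [b1@7:R b4@9:R b3@10:L b2@13:R]
Beat 7 (R): throw ball1 h=1 -> lands@8:L; in-air after throw: [b1@8:L b4@9:R b3@10:L b2@13:R]
Beat 8 (L): throw ball1 h=4 -> lands@12:L; in-air after throw: [b4@9:R b3@10:L b1@12:L b2@13:R]
Beat 9 (R): throw ball4 h=7 -> lands@16:L; in-air after throw: [b3@10:L b1@12:L b2@13:R b4@16:L]
Beat 10 (L): throw ball3 h=1 -> lands@11:R; in-air after throw: [b3@11:R b1@12:L b2@13:R b4@16:L]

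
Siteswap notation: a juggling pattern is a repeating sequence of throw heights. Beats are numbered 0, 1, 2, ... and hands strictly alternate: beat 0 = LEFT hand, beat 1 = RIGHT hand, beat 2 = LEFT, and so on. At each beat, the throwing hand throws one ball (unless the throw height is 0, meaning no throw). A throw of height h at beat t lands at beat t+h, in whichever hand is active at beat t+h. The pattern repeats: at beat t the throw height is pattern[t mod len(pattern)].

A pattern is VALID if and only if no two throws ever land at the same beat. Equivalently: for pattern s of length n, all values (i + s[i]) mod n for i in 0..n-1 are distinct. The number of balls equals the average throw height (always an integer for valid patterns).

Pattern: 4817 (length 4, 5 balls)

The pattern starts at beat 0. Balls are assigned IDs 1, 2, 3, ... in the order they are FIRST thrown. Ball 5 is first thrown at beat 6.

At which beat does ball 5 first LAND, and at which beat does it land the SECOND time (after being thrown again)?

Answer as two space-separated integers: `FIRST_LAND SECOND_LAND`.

Beat 0 (L): throw ball1 h=4 -> lands@4:L; in-air after throw: [b1@4:L]
Beat 1 (R): throw ball2 h=8 -> lands@9:R; in-air after throw: [b1@4:L b2@9:R]
Beat 2 (L): throw ball3 h=1 -> lands@3:R; in-air after throw: [b3@3:R b1@4:L b2@9:R]
Beat 3 (R): throw ball3 h=7 -> lands@10:L; in-air after throw: [b1@4:L b2@9:R b3@10:L]
Beat 4 (L): throw ball1 h=4 -> lands@8:L; in-air after throw: [b1@8:L b2@9:R b3@10:L]
Beat 5 (R): throw ball4 h=8 -> lands@13:R; in-air after throw: [b1@8:L b2@9:R b3@10:L b4@13:R]
Beat 6 (L): throw ball5 h=1 -> lands@7:R; in-air after throw: [b5@7:R b1@8:L b2@9:R b3@10:L b4@13:R]
Beat 7 (R): throw ball5 h=7 -> lands@14:L; in-air after throw: [b1@8:L b2@9:R b3@10:L b4@13:R b5@14:L]
Beat 8 (L): throw ball1 h=4 -> lands@12:L; in-air after throw: [b2@9:R b3@10:L b1@12:L b4@13:R b5@14:L]
Beat 9 (R): throw ball2 h=8 -> lands@17:R; in-air after throw: [b3@10:L b1@12:L b4@13:R b5@14:L b2@17:R]
Beat 10 (L): throw ball3 h=1 -> lands@11:R; in-air after throw: [b3@11:R b1@12:L b4@13:R b5@14:L b2@17:R]
Beat 11 (R): throw ball3 h=7 -> lands@18:L; in-air after throw: [b1@12:L b4@13:R b5@14:L b2@17:R b3@18:L]
Beat 12 (L): throw ball1 h=4 -> lands@16:L; in-air after throw: [b4@13:R b5@14:L b1@16:L b2@17:R b3@18:L]
Beat 13 (R): throw ball4 h=8 -> lands@21:R; in-air after throw: [b5@14:L b1@16:L b2@17:R b3@18:L b4@21:R]
Beat 14 (L): throw ball5 h=1 -> lands@15:R; in-air after throw: [b5@15:R b1@16:L b2@17:R b3@18:L b4@21:R]
Ball 5: thrown@6 h=1 -> first land @7; rethrown@7 h=7 -> second land @14

Answer: 7 14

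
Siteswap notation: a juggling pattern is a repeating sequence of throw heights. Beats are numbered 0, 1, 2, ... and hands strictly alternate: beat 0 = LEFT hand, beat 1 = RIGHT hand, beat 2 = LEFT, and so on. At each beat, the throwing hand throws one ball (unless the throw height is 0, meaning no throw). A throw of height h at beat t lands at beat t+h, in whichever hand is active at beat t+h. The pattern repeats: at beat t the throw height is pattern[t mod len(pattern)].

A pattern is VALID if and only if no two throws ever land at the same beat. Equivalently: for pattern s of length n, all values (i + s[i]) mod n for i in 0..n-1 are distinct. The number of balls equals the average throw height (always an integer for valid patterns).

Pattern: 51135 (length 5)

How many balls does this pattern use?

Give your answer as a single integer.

Answer: 3

Derivation:
Pattern = [5, 1, 1, 3, 5], length n = 5
  position 0: throw height = 5, running sum = 5
  position 1: throw height = 1, running sum = 6
  position 2: throw height = 1, running sum = 7
  position 3: throw height = 3, running sum = 10
  position 4: throw height = 5, running sum = 15
Total sum = 15; balls = sum / n = 15 / 5 = 3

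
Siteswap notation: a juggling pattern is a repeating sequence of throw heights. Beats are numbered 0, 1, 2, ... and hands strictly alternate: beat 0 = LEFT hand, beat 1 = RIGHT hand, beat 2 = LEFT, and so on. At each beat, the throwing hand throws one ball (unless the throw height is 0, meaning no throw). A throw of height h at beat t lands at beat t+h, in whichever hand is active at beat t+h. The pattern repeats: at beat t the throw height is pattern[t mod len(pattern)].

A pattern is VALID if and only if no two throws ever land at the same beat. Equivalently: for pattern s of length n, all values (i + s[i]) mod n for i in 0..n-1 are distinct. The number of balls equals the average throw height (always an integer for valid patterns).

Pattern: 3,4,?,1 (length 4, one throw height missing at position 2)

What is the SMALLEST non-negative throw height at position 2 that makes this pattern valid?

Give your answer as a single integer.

Answer: 0

Derivation:
i=0: (0 + 3) mod 4 = 3
i=1: (1 + 4) mod 4 = 1
i=2: s[i]=? (unknown)
i=3: (3 + 1) mod 4 = 0
Known residues: [0, 1, 3]; need a permutation of 0..3, so missing residue r = 2
Need (2 + s) mod 4 = 2; smallest s = (2 - 2) mod 4 = 0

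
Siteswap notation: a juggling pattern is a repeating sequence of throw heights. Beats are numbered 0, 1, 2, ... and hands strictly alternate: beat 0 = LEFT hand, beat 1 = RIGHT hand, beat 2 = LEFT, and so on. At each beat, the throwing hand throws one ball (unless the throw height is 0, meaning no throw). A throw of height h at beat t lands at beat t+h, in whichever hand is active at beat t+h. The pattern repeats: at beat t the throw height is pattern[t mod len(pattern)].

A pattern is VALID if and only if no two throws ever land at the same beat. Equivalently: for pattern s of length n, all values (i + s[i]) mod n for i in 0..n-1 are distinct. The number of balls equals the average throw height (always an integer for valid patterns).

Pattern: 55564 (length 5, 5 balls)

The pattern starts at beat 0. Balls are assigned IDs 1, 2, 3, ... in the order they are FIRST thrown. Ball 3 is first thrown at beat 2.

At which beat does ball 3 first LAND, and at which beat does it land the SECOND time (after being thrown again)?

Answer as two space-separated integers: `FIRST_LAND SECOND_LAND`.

Answer: 7 12

Derivation:
Beat 0 (L): throw ball1 h=5 -> lands@5:R; in-air after throw: [b1@5:R]
Beat 1 (R): throw ball2 h=5 -> lands@6:L; in-air after throw: [b1@5:R b2@6:L]
Beat 2 (L): throw ball3 h=5 -> lands@7:R; in-air after throw: [b1@5:R b2@6:L b3@7:R]
Beat 3 (R): throw ball4 h=6 -> lands@9:R; in-air after throw: [b1@5:R b2@6:L b3@7:R b4@9:R]
Beat 4 (L): throw ball5 h=4 -> lands@8:L; in-air after throw: [b1@5:R b2@6:L b3@7:R b5@8:L b4@9:R]
Beat 5 (R): throw ball1 h=5 -> lands@10:L; in-air after throw: [b2@6:L b3@7:R b5@8:L b4@9:R b1@10:L]
Beat 6 (L): throw ball2 h=5 -> lands@11:R; in-air after throw: [b3@7:R b5@8:L b4@9:R b1@10:L b2@11:R]
Beat 7 (R): throw ball3 h=5 -> lands@12:L; in-air after throw: [b5@8:L b4@9:R b1@10:L b2@11:R b3@12:L]
Beat 8 (L): throw ball5 h=6 -> lands@14:L; in-air after throw: [b4@9:R b1@10:L b2@11:R b3@12:L b5@14:L]
Beat 9 (R): throw ball4 h=4 -> lands@13:R; in-air after throw: [b1@10:L b2@11:R b3@12:L b4@13:R b5@14:L]
Beat 10 (L): throw ball1 h=5 -> lands@15:R; in-air after throw: [b2@11:R b3@12:L b4@13:R b5@14:L b1@15:R]
Beat 11 (R): throw ball2 h=5 -> lands@16:L; in-air after throw: [b3@12:L b4@13:R b5@14:L b1@15:R b2@16:L]
Beat 12 (L): throw ball3 h=5 -> lands@17:R; in-air after throw: [b4@13:R b5@14:L b1@15:R b2@16:L b3@17:R]
Ball 3: thrown@2 h=5 -> first land @7; rethrown@7 h=5 -> second land @12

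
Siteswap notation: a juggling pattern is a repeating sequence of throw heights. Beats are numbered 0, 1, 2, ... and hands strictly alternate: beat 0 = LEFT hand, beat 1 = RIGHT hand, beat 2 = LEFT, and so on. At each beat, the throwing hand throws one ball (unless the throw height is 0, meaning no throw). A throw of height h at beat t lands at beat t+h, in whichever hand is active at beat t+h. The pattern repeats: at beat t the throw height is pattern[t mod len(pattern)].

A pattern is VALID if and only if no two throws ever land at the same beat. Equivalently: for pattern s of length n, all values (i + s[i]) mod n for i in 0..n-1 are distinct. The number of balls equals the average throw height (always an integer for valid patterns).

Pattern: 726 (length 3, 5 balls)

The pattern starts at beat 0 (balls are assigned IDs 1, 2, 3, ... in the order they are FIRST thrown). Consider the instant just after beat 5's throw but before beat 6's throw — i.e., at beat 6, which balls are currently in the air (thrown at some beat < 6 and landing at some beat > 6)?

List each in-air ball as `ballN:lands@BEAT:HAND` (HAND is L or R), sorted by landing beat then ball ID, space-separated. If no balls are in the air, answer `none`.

Answer: ball1:lands@7:R ball3:lands@8:L ball2:lands@10:L ball5:lands@11:R

Derivation:
Beat 0 (L): throw ball1 h=7 -> lands@7:R; in-air after throw: [b1@7:R]
Beat 1 (R): throw ball2 h=2 -> lands@3:R; in-air after throw: [b2@3:R b1@7:R]
Beat 2 (L): throw ball3 h=6 -> lands@8:L; in-air after throw: [b2@3:R b1@7:R b3@8:L]
Beat 3 (R): throw ball2 h=7 -> lands@10:L; in-air after throw: [b1@7:R b3@8:L b2@10:L]
Beat 4 (L): throw ball4 h=2 -> lands@6:L; in-air after throw: [b4@6:L b1@7:R b3@8:L b2@10:L]
Beat 5 (R): throw ball5 h=6 -> lands@11:R; in-air after throw: [b4@6:L b1@7:R b3@8:L b2@10:L b5@11:R]
Beat 6 (L): throw ball4 h=7 -> lands@13:R; in-air after throw: [b1@7:R b3@8:L b2@10:L b5@11:R b4@13:R]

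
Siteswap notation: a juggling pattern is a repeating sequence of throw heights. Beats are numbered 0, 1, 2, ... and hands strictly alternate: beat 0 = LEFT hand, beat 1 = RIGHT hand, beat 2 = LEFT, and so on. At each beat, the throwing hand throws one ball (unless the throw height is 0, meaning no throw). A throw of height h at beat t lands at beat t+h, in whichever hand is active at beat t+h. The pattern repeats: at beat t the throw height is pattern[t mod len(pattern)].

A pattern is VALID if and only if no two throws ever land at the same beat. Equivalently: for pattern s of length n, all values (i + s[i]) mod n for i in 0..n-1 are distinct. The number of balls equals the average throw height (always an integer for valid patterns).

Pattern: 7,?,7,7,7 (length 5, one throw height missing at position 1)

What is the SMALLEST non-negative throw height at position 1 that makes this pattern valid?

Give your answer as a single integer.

i=0: (0 + 7) mod 5 = 2
i=1: s[i]=? (unknown)
i=2: (2 + 7) mod 5 = 4
i=3: (3 + 7) mod 5 = 0
i=4: (4 + 7) mod 5 = 1
Known residues: [0, 1, 2, 4]; need a permutation of 0..4, so missing residue r = 3
Need (1 + s) mod 5 = 3; smallest s = (3 - 1) mod 5 = 2

Answer: 2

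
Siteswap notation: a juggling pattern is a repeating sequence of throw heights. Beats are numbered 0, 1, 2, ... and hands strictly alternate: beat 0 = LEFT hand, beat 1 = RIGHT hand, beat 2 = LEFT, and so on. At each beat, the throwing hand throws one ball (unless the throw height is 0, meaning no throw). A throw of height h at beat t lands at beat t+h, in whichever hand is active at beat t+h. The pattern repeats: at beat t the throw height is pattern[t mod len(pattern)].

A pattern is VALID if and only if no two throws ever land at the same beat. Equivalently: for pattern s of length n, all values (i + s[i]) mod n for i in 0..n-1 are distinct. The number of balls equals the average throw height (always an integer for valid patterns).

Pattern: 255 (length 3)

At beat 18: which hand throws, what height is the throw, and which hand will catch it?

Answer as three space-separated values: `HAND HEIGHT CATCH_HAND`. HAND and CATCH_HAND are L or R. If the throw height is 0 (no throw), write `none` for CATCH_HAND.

Answer: L 2 L

Derivation:
Beat 18: 18 mod 2 = 0, so hand = L
Throw height = pattern[18 mod 3] = pattern[0] = 2
Lands at beat 18+2=20, 20 mod 2 = 0, so catch hand = L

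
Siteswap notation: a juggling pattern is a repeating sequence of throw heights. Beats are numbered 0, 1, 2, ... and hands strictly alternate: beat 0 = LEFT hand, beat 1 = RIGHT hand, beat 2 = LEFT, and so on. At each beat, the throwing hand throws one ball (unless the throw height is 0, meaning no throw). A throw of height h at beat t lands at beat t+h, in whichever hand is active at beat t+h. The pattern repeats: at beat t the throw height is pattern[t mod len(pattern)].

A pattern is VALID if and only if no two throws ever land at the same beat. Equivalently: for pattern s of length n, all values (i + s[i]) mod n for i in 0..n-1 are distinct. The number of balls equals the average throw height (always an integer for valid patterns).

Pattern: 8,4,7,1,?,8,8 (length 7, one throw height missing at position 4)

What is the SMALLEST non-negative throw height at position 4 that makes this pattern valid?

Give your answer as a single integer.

Answer: 6

Derivation:
i=0: (0 + 8) mod 7 = 1
i=1: (1 + 4) mod 7 = 5
i=2: (2 + 7) mod 7 = 2
i=3: (3 + 1) mod 7 = 4
i=4: s[i]=? (unknown)
i=5: (5 + 8) mod 7 = 6
i=6: (6 + 8) mod 7 = 0
Known residues: [0, 1, 2, 4, 5, 6]; need a permutation of 0..6, so missing residue r = 3
Need (4 + s) mod 7 = 3; smallest s = (3 - 4) mod 7 = 6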